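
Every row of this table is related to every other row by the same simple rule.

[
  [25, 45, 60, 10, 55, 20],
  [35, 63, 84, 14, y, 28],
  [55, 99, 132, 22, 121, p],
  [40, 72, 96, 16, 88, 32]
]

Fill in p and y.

Each row is a constant multiple of every other row — this is a multiplication table with the headers hidden.
Row 3 is 22/10 = 11/5 times row 1, so its entry in column 6 is 20 × 11/5 = 44.
Row 2 is 14/10 = 7/5 times row 1, so its entry in column 5 is 55 × 7/5 = 77.

p = 44, y = 77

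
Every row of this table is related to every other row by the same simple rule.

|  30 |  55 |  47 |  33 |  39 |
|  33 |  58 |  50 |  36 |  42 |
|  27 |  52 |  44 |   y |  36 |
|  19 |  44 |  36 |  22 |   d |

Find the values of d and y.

The difference between any two rows is the same in every column — this is an addition table with the headers hidden.
Row 4 minus row 1 is 44 − 55 = -11, so its entry in column 5 is 39 + (-11) = 28.
Row 3 minus row 1 is 52 − 55 = -3, so its entry in column 4 is 33 + (-3) = 30.

d = 28, y = 30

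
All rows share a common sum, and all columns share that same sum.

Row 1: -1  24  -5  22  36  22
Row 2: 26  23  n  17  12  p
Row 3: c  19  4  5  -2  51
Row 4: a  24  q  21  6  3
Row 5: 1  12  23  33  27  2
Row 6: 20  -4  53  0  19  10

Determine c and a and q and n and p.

c = 21, a = 31, q = 13, n = 10, p = 10

Rows 1 and 5 both sum to 98, so that's the common total.
The known cells in column 6 total 88, leaving 98 − 88 = 10 for the blank.
The known cells in row 2 total 88, leaving 98 − 88 = 10 for the blank.
The known cells in row 3 total 77, leaving 98 − 77 = 21 for the blank.
The known cells in column 1 total 67, leaving 98 − 67 = 31 for the blank.
The known cells in row 4 total 85, leaving 98 − 85 = 13 for the blank.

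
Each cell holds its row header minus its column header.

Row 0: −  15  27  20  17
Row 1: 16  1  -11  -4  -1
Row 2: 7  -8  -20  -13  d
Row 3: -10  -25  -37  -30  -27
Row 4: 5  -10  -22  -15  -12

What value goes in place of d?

7 − 17 = -10.

-10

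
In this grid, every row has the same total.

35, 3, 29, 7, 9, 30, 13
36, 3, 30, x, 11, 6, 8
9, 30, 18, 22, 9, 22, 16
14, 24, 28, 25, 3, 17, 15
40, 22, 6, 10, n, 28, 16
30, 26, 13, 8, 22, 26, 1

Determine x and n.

x = 32, n = 4

The complete rows each total 126.
Row 2 is missing 126 − 94 = 32 (since 36 + 3 + 30 + 11 + 6 + 8 = 94).
Row 5 is missing 126 − 122 = 4 (since 40 + 22 + 6 + 10 + 28 + 16 = 122).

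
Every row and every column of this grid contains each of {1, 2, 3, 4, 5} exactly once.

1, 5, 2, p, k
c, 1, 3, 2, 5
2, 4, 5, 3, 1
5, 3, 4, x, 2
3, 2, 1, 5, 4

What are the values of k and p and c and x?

k = 3, p = 4, c = 4, x = 1

Cell (2,1): row 2 already has {1, 2, 3, 5} → 4.
At (row 4, col 4): row 4 already has {2, 3, 4, 5}, so the value is 1.
At (row 1, col 5): column 5 already has {1, 2, 4, 5}, so the value is 3.
Cell (1,4): row 1 already has {1, 2, 3, 5} → 4.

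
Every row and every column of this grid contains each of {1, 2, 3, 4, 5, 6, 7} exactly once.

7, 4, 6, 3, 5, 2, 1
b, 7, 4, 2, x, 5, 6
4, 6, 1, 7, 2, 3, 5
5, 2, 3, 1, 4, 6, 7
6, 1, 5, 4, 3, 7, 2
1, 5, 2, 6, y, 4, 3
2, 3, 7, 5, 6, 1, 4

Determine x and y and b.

x = 1, y = 7, b = 3

For row 2, column 1: column 1 already has {1, 2, 4, 5, 6, 7}; that leaves 3.
At (row 6, col 5): row 6 already has {1, 2, 3, 4, 5, 6}, so the value is 7.
Cell (2,5): row 2 already has {2, 3, 4, 5, 6, 7} → 1.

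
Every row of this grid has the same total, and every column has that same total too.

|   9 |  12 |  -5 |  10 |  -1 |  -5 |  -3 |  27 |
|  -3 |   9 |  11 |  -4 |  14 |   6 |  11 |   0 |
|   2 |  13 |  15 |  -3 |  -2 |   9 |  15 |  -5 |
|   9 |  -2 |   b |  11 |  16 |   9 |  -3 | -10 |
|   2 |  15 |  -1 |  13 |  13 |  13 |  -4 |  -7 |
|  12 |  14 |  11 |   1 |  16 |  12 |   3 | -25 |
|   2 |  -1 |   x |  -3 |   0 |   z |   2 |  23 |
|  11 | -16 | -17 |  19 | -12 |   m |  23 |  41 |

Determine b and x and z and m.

Rows 1 and 2 both sum to 44, so that's the common total.
Row 4 has 9 − 2 + 11 + 16 + 9 − 3 − 10 = 30; the blank must be 44 − 30 = 14.
Column 3 has -5 + 11 + 15 + 14 − 1 + 11 − 17 = 28; the blank must be 44 − 28 = 16.
Row 7 has 2 − 1 + 16 − 3 + 0 + 2 + 23 = 39; the blank must be 44 − 39 = 5.
Row 8 has 11 − 16 − 17 + 19 − 12 + 23 + 41 = 49; the blank must be 44 − 49 = -5.

b = 14, x = 16, z = 5, m = -5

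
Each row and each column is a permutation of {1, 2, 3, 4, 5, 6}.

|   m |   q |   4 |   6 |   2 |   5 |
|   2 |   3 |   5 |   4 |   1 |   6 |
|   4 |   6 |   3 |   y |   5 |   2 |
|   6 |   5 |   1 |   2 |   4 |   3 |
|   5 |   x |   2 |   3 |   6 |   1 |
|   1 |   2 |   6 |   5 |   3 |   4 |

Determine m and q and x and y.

At (row 3, col 4): row 3 already has {2, 3, 4, 5, 6}, so the value is 1.
At (row 5, col 2): row 5 already has {1, 2, 3, 5, 6}, so the value is 4.
Cell (1,1): column 1 already has {1, 2, 4, 5, 6} → 3.
Cell (1,2): row 1 already has {2, 3, 4, 5, 6} → 1.

m = 3, q = 1, x = 4, y = 1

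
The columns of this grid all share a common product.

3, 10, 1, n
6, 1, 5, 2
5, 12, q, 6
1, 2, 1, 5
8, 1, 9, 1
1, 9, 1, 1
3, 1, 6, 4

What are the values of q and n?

Columns 1 and 2 each multiply to 2160, so every column has product 2160.
Column 3: 1×5×1×9×1×6 = 270, so the missing entry is 2160 ÷ 270 = 8.
Column 4: 2×6×5×1×1×4 = 240, so the missing entry is 2160 ÷ 240 = 9.

q = 8, n = 9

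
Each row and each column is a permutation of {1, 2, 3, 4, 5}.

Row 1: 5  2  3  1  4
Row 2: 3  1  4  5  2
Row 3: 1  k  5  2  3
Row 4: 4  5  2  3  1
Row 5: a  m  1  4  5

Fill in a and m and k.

a = 2, m = 3, k = 4

Cell (5,1): column 1 already has {1, 3, 4, 5} → 2.
For row 5, column 2: row 5 already has {1, 2, 4, 5}; that leaves 3.
At (row 3, col 2): row 3 already has {1, 2, 3, 5}, so the value is 4.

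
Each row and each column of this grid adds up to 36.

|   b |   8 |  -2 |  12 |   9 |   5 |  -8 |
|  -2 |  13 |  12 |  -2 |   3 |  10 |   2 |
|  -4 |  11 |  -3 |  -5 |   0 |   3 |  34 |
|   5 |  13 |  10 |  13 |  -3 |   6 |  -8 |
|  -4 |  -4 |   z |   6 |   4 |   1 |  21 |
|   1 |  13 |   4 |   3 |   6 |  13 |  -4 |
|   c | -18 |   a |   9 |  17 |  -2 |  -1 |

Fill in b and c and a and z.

Row 5 has -4 − 4 + 6 + 4 + 1 + 21 = 24; the blank must be 36 − 24 = 12.
Column 3 has -2 + 12 − 3 + 10 + 12 + 4 = 33; the blank must be 36 − 33 = 3.
Row 7 has -18 + 3 + 9 + 17 − 2 − 1 = 8; the blank must be 36 − 8 = 28.
Row 1 has 8 − 2 + 12 + 9 + 5 − 8 = 24; the blank must be 36 − 24 = 12.

b = 12, c = 28, a = 3, z = 12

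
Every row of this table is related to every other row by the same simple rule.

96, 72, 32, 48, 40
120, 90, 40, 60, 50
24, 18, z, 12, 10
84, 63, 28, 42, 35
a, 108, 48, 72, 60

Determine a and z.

Each row is a constant multiple of every other row — this is a multiplication table with the headers hidden.
Row 5 is 108/72 = 3/2 times row 1, so its entry in column 1 is 96 × 3/2 = 144.
Row 3 is 18/72 = 1/4 times row 1, so its entry in column 3 is 32 × 1/4 = 8.

a = 144, z = 8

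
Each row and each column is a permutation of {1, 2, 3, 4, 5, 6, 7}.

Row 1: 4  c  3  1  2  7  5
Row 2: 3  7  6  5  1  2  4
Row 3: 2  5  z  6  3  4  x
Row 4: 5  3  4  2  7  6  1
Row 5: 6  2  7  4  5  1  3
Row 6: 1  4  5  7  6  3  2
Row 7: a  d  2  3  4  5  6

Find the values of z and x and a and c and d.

z = 1, x = 7, a = 7, c = 6, d = 1

For row 1, column 2: row 1 already has {1, 2, 3, 4, 5, 7}; that leaves 6.
Cell (7,1): column 1 already has {1, 2, 3, 4, 5, 6} → 7.
For row 7, column 2: row 7 already has {2, 3, 4, 5, 6, 7}; that leaves 1.
For row 3, column 7: column 7 already has {1, 2, 3, 4, 5, 6}; that leaves 7.
At (row 3, col 3): row 3 already has {2, 3, 4, 5, 6, 7}, so the value is 1.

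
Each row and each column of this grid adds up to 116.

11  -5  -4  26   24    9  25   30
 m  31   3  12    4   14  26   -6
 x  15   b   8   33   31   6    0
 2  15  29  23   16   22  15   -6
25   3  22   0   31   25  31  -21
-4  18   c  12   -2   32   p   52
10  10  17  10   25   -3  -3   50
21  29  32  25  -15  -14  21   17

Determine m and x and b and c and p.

m = 32, x = 19, b = 4, c = 13, p = -5

Column 7: 25 + 26 + 6 + 15 + 31 − 3 + 21 = 121, so its missing entry is 116 − 121 = -5.
Row 2: 31 + 3 + 12 + 4 + 14 + 26 − 6 = 84, so its missing entry is 116 − 84 = 32.
Column 1: 11 + 32 + 2 + 25 − 4 + 10 + 21 = 97, so its missing entry is 116 − 97 = 19.
Row 3: 19 + 15 + 8 + 33 + 31 + 6 + 0 = 112, so its missing entry is 116 − 112 = 4.
Row 6: -4 + 18 + 12 − 2 + 32 − 5 + 52 = 103, so its missing entry is 116 − 103 = 13.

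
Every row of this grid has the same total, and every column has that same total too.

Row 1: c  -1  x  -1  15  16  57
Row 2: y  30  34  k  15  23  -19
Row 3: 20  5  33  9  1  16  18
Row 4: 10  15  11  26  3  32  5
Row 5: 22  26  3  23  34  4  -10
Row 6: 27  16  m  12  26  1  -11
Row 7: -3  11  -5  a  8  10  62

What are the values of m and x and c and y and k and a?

m = 31, x = -5, c = 21, y = 5, k = 14, a = 19

Rows 3 and 4 both sum to 102, so that's the common total.
Row 7: -3 + 11 − 5 + 8 + 10 + 62 = 83, so its missing entry is 102 − 83 = 19.
Column 4: -1 + 9 + 26 + 23 + 12 + 19 = 88, so its missing entry is 102 − 88 = 14.
Row 2: 30 + 34 + 14 + 15 + 23 − 19 = 97, so its missing entry is 102 − 97 = 5.
Column 1: 5 + 20 + 10 + 22 + 27 − 3 = 81, so its missing entry is 102 − 81 = 21.
Row 1: 21 − 1 − 1 + 15 + 16 + 57 = 107, so its missing entry is 102 − 107 = -5.
Row 6: 27 + 16 + 12 + 26 + 1 − 11 = 71, so its missing entry is 102 − 71 = 31.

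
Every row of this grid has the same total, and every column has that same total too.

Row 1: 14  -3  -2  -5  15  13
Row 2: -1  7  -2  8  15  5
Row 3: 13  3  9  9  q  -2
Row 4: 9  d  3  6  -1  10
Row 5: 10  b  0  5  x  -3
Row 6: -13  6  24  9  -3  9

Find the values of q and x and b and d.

Rows 1 and 2 both sum to 32, so that's the common total.
Row 3 has 13 + 3 + 9 + 9 − 2 = 32; the blank must be 32 − 32 = 0.
Column 5 has 15 + 15 + 0 − 1 − 3 = 26; the blank must be 32 − 26 = 6.
Row 5 has 10 + 0 + 5 + 6 − 3 = 18; the blank must be 32 − 18 = 14.
Row 4 has 9 + 3 + 6 − 1 + 10 = 27; the blank must be 32 − 27 = 5.

q = 0, x = 6, b = 14, d = 5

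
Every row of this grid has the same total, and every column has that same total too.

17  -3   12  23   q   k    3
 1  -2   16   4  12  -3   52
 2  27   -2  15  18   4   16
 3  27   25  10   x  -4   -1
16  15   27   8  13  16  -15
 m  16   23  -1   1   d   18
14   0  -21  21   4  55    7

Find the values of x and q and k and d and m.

Rows 2 and 3 both sum to 80, so that's the common total.
The known cells in row 4 total 60, leaving 80 − 60 = 20 for the blank.
The known cells in column 5 total 68, leaving 80 − 68 = 12 for the blank.
The known cells in column 1 total 53, leaving 80 − 53 = 27 for the blank.
The known cells in row 6 total 84, leaving 80 − 84 = -4 for the blank.
The known cells in row 1 total 64, leaving 80 − 64 = 16 for the blank.

x = 20, q = 12, k = 16, d = -4, m = 27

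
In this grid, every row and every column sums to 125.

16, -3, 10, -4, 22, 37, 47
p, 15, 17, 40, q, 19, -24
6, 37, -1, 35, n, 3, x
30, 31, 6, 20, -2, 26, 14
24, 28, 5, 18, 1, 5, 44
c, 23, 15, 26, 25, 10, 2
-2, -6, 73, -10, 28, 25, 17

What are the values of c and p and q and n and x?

Row 6: 23 + 15 + 26 + 25 + 10 + 2 = 101, so its missing entry is 125 − 101 = 24.
Column 7: 47 − 24 + 14 + 44 + 2 + 17 = 100, so its missing entry is 125 − 100 = 25.
Row 3: 6 + 37 − 1 + 35 + 3 + 25 = 105, so its missing entry is 125 − 105 = 20.
Column 5: 22 + 20 − 2 + 1 + 25 + 28 = 94, so its missing entry is 125 − 94 = 31.
Row 2: 15 + 17 + 40 + 31 + 19 − 24 = 98, so its missing entry is 125 − 98 = 27.

c = 24, p = 27, q = 31, n = 20, x = 25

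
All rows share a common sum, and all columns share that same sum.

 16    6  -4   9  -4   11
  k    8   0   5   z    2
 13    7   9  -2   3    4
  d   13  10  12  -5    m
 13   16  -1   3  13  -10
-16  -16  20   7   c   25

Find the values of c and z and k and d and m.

c = 14, z = 13, k = 6, d = 2, m = 2

Rows 1 and 3 both sum to 34, so that's the common total.
Row 6 has -16 − 16 + 20 + 7 + 25 = 20; the blank must be 34 − 20 = 14.
Column 5 has -4 + 3 − 5 + 13 + 14 = 21; the blank must be 34 − 21 = 13.
Row 2 has 8 + 0 + 5 + 13 + 2 = 28; the blank must be 34 − 28 = 6.
Column 1 has 16 + 6 + 13 + 13 − 16 = 32; the blank must be 34 − 32 = 2.
Row 4 has 2 + 13 + 10 + 12 − 5 = 32; the blank must be 34 − 32 = 2.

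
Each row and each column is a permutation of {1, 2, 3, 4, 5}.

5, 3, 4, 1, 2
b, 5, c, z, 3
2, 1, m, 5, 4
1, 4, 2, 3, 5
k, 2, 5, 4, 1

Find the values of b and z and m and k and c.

For row 5, column 1: row 5 already has {1, 2, 4, 5}; that leaves 3.
At (row 3, col 3): row 3 already has {1, 2, 4, 5}, so the value is 3.
Cell (2,3): column 3 already has {2, 3, 4, 5} → 1.
For row 2, column 1: column 1 already has {1, 2, 3, 5}; that leaves 4.
For row 2, column 4: row 2 already has {1, 3, 4, 5}; that leaves 2.

b = 4, z = 2, m = 3, k = 3, c = 1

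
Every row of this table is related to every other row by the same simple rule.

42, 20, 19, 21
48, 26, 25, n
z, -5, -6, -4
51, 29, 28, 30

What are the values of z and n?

z = 17, n = 27

The difference between any two rows is the same in every column — this is an addition table with the headers hidden.
Row 3 minus row 1 is -6 − 19 = -25, so its entry in column 1 is 42 + (-25) = 17.
Row 2 minus row 1 is 25 − 19 = 6, so its entry in column 4 is 21 + 6 = 27.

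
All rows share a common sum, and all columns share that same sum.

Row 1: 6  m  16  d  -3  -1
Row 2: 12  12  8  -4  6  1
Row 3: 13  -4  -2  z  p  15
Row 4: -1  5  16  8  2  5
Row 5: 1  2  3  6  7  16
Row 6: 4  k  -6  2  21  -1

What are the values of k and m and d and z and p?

Rows 2 and 4 both sum to 35, so that's the common total.
Column 5 has -3 + 6 + 2 + 7 + 21 = 33; the blank must be 35 − 33 = 2.
Row 6 has 4 − 6 + 2 + 21 − 1 = 20; the blank must be 35 − 20 = 15.
Column 2 has 12 − 4 + 5 + 2 + 15 = 30; the blank must be 35 − 30 = 5.
Row 1 has 6 + 5 + 16 − 3 − 1 = 23; the blank must be 35 − 23 = 12.
Row 3 has 13 − 4 − 2 + 2 + 15 = 24; the blank must be 35 − 24 = 11.

k = 15, m = 5, d = 12, z = 11, p = 2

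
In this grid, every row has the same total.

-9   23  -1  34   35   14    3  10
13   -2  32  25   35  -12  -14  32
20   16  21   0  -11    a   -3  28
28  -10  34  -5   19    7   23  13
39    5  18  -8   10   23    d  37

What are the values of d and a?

d = -15, a = 38

The complete rows each total 109.
Row 5 is missing 109 − 124 = -15 (since 39 + 5 + 18 − 8 + 10 + 23 + 37 = 124).
Row 3 is missing 109 − 71 = 38 (since 20 + 16 + 21 + 0 − 11 − 3 + 28 = 71).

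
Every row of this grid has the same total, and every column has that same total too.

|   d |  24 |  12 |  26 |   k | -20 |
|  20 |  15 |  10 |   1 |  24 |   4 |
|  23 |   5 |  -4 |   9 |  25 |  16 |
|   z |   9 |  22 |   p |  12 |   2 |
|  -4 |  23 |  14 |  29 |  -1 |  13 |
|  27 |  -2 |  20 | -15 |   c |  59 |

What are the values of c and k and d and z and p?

c = -15, k = 29, d = 3, z = 5, p = 24

Rows 2 and 3 both sum to 74, so that's the common total.
Row 6: 27 − 2 + 20 − 15 + 59 = 89, so its missing entry is 74 − 89 = -15.
Column 5: 24 + 25 + 12 − 1 − 15 = 45, so its missing entry is 74 − 45 = 29.
Row 1: 24 + 12 + 26 + 29 − 20 = 71, so its missing entry is 74 − 71 = 3.
Column 1: 3 + 20 + 23 − 4 + 27 = 69, so its missing entry is 74 − 69 = 5.
Row 4: 5 + 9 + 22 + 12 + 2 = 50, so its missing entry is 74 − 50 = 24.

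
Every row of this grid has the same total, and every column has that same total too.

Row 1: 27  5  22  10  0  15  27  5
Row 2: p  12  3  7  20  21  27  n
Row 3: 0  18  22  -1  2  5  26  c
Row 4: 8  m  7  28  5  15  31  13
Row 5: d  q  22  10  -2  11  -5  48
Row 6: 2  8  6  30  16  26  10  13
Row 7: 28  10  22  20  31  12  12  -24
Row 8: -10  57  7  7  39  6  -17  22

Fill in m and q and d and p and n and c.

m = 4, q = -3, d = 30, p = 26, n = -5, c = 39

Rows 1 and 6 both sum to 111, so that's the common total.
Row 3: 0 + 18 + 22 − 1 + 2 + 5 + 26 = 72, so its missing entry is 111 − 72 = 39.
Row 4: 8 + 7 + 28 + 5 + 15 + 31 + 13 = 107, so its missing entry is 111 − 107 = 4.
Column 8: 5 + 39 + 13 + 48 + 13 − 24 + 22 = 116, so its missing entry is 111 − 116 = -5.
Row 2: 12 + 3 + 7 + 20 + 21 + 27 − 5 = 85, so its missing entry is 111 − 85 = 26.
Column 1: 27 + 26 + 0 + 8 + 2 + 28 − 10 = 81, so its missing entry is 111 − 81 = 30.
Row 5: 30 + 22 + 10 − 2 + 11 − 5 + 48 = 114, so its missing entry is 111 − 114 = -3.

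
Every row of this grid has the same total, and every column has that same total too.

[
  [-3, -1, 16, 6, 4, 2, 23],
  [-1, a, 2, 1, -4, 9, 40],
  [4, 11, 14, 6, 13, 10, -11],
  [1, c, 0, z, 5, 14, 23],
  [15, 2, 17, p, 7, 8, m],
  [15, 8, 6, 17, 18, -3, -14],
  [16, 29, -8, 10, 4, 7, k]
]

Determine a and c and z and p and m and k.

Rows 1 and 3 both sum to 47, so that's the common total.
Row 2 has -1 + 2 + 1 − 4 + 9 + 40 = 47; the blank must be 47 − 47 = 0.
Column 2 has -1 + 0 + 11 + 2 + 8 + 29 = 49; the blank must be 47 − 49 = -2.
Row 4 has 1 − 2 + 0 + 5 + 14 + 23 = 41; the blank must be 47 − 41 = 6.
Column 4 has 6 + 1 + 6 + 6 + 17 + 10 = 46; the blank must be 47 − 46 = 1.
Row 5 has 15 + 2 + 17 + 1 + 7 + 8 = 50; the blank must be 47 − 50 = -3.
Row 7 has 16 + 29 − 8 + 10 + 4 + 7 = 58; the blank must be 47 − 58 = -11.

a = 0, c = -2, z = 6, p = 1, m = -3, k = -11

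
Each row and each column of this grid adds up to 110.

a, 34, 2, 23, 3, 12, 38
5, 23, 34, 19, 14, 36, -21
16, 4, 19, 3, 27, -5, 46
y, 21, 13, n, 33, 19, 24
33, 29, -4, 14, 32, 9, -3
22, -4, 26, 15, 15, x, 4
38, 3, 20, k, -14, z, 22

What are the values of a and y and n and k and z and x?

The known cells in row 6 total 78, leaving 110 − 78 = 32 for the blank.
The known cells in column 6 total 103, leaving 110 − 103 = 7 for the blank.
The known cells in row 1 total 112, leaving 110 − 112 = -2 for the blank.
The known cells in column 1 total 112, leaving 110 − 112 = -2 for the blank.
The known cells in row 4 total 108, leaving 110 − 108 = 2 for the blank.
The known cells in row 7 total 76, leaving 110 − 76 = 34 for the blank.

a = -2, y = -2, n = 2, k = 34, z = 7, x = 32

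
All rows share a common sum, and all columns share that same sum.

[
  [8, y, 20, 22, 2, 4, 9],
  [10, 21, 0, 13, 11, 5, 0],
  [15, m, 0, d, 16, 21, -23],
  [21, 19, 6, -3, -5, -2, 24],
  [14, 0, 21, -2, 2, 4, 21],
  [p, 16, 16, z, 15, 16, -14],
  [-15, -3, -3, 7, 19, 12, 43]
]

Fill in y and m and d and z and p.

Rows 2 and 4 both sum to 60, so that's the common total.
The known cells in row 1 total 65, leaving 60 − 65 = -5 for the blank.
The known cells in column 2 total 48, leaving 60 − 48 = 12 for the blank.
The known cells in row 3 total 41, leaving 60 − 41 = 19 for the blank.
The known cells in column 1 total 53, leaving 60 − 53 = 7 for the blank.
The known cells in row 6 total 56, leaving 60 − 56 = 4 for the blank.

y = -5, m = 12, d = 19, z = 4, p = 7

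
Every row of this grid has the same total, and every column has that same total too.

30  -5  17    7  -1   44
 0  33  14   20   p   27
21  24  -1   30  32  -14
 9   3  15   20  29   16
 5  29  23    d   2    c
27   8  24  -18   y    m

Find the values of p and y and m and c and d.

Rows 1 and 3 both sum to 92, so that's the common total.
Column 4: 7 + 20 + 30 + 20 − 18 = 59, so its missing entry is 92 − 59 = 33.
Row 2: 0 + 33 + 14 + 20 + 27 = 94, so its missing entry is 92 − 94 = -2.
Column 5: -1 − 2 + 32 + 29 + 2 = 60, so its missing entry is 92 − 60 = 32.
Row 6: 27 + 8 + 24 − 18 + 32 = 73, so its missing entry is 92 − 73 = 19.
Row 5: 5 + 29 + 23 + 33 + 2 = 92, so its missing entry is 92 − 92 = 0.

p = -2, y = 32, m = 19, c = 0, d = 33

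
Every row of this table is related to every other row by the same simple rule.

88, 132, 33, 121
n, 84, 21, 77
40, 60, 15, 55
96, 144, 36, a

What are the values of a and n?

Each row is a constant multiple of every other row — this is a multiplication table with the headers hidden.
Row 4 is 144/132 = 12/11 times row 1, so its entry in column 4 is 121 × 12/11 = 132.
Row 2 is 84/132 = 7/11 times row 1, so its entry in column 1 is 88 × 7/11 = 56.

a = 132, n = 56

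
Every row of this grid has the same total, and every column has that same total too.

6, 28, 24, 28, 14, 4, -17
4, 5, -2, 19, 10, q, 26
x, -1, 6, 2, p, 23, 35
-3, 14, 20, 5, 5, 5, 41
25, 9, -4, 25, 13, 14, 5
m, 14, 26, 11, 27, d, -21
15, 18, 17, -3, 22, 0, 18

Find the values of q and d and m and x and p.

q = 25, d = 16, m = 14, x = 26, p = -4

Rows 1 and 4 both sum to 87, so that's the common total.
Column 5 has 14 + 10 + 5 + 13 + 27 + 22 = 91; the blank must be 87 − 91 = -4.
Row 2 has 4 + 5 − 2 + 19 + 10 + 26 = 62; the blank must be 87 − 62 = 25.
Column 6 has 4 + 25 + 23 + 5 + 14 + 0 = 71; the blank must be 87 − 71 = 16.
Row 3 has -1 + 6 + 2 − 4 + 23 + 35 = 61; the blank must be 87 − 61 = 26.
Row 6 has 14 + 26 + 11 + 27 + 16 − 21 = 73; the blank must be 87 − 73 = 14.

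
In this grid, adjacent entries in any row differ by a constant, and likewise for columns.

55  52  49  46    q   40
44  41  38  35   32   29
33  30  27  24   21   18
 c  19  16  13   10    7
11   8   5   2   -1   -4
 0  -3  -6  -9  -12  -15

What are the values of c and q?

Along each row the entries change by -3 per step; down each column they change by -11.
Row 4: from 19 at column 2, stepping by -3 to column 1 gives 22.
Row 1: from 55 at column 1, stepping by -3 to column 5 gives 43.

c = 22, q = 43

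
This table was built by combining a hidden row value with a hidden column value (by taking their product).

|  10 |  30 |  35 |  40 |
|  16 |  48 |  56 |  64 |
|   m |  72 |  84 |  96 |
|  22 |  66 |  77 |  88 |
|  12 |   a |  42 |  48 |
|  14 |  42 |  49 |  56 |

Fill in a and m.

a = 36, m = 24

Each row is a constant multiple of every other row — this is a multiplication table with the headers hidden.
Row 5 is 48/40 = 6/5 times row 1, so its entry in column 2 is 30 × 6/5 = 36.
Row 3 is 96/40 = 12/5 times row 1, so its entry in column 1 is 10 × 12/5 = 24.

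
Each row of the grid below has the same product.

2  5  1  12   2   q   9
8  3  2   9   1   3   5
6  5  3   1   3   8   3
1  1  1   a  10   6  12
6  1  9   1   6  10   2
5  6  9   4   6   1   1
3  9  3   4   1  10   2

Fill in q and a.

q = 3, a = 9

Rows 3 and 7 each multiply to 6480, so every row has product 6480.
Row 1: 2×5×1×12×2×9 = 2160, so the missing entry is 6480 ÷ 2160 = 3.
Row 4: 1×1×1×10×6×12 = 720, so the missing entry is 6480 ÷ 720 = 9.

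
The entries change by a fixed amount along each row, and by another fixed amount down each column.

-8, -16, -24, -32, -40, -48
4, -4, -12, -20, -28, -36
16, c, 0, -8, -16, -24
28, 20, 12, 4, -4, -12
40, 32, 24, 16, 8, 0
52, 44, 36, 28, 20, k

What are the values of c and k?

Along each row the entries change by -8 per step; down each column they change by 12.
Row 3: from 16 at column 1, stepping by -8 to column 2 gives 8.
Row 6: from 52 at column 1, stepping by -8 to column 6 gives 12.

c = 8, k = 12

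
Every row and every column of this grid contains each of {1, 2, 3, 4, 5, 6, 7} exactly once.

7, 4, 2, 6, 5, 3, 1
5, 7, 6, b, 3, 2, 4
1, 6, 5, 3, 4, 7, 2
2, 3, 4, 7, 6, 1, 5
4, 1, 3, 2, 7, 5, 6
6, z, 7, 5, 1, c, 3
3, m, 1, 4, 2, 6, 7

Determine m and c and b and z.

For row 7, column 2: row 7 already has {1, 2, 3, 4, 6, 7}; that leaves 5.
Cell (6,6): column 6 already has {1, 2, 3, 5, 6, 7} → 4.
At (row 2, col 4): row 2 already has {2, 3, 4, 5, 6, 7}, so the value is 1.
Cell (6,2): row 6 already has {1, 3, 4, 5, 6, 7} → 2.

m = 5, c = 4, b = 1, z = 2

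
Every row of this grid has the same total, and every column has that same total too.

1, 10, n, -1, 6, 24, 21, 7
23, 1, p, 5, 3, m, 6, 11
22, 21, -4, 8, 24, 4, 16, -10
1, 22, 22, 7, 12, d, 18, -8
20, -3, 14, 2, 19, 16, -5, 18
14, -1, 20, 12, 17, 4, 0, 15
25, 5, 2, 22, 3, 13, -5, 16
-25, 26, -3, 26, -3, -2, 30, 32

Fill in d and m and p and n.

Rows 3 and 5 both sum to 81, so that's the common total.
Row 1: 1 + 10 − 1 + 6 + 24 + 21 + 7 = 68, so its missing entry is 81 − 68 = 13.
Column 3: 13 − 4 + 22 + 14 + 20 + 2 − 3 = 64, so its missing entry is 81 − 64 = 17.
Row 4: 1 + 22 + 22 + 7 + 12 + 18 − 8 = 74, so its missing entry is 81 − 74 = 7.
Row 2: 23 + 1 + 17 + 5 + 3 + 6 + 11 = 66, so its missing entry is 81 − 66 = 15.

d = 7, m = 15, p = 17, n = 13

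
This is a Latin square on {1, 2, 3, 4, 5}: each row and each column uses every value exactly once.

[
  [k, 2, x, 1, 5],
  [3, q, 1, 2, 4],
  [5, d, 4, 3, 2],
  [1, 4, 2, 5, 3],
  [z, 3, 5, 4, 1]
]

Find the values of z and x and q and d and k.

For row 5, column 1: row 5 already has {1, 3, 4, 5}; that leaves 2.
For row 3, column 2: row 3 already has {2, 3, 4, 5}; that leaves 1.
At (row 1, col 1): column 1 already has {1, 2, 3, 5}, so the value is 4.
At (row 2, col 2): row 2 already has {1, 2, 3, 4}, so the value is 5.
Cell (1,3): row 1 already has {1, 2, 4, 5} → 3.

z = 2, x = 3, q = 5, d = 1, k = 4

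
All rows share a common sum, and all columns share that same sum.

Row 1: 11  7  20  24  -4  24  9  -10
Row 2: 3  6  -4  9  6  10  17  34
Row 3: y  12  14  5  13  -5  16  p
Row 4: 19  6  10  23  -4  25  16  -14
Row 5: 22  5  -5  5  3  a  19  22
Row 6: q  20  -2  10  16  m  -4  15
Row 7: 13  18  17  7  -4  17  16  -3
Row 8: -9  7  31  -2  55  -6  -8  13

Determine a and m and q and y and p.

a = 10, m = 6, q = 20, y = 2, p = 24

Rows 1 and 2 both sum to 81, so that's the common total.
Column 8: -10 + 34 − 14 + 22 + 15 − 3 + 13 = 57, so its missing entry is 81 − 57 = 24.
Row 3: 12 + 14 + 5 + 13 − 5 + 16 + 24 = 79, so its missing entry is 81 − 79 = 2.
Row 5: 22 + 5 − 5 + 5 + 3 + 19 + 22 = 71, so its missing entry is 81 − 71 = 10.
Column 6: 24 + 10 − 5 + 25 + 10 + 17 − 6 = 75, so its missing entry is 81 − 75 = 6.
Row 6: 20 − 2 + 10 + 16 + 6 − 4 + 15 = 61, so its missing entry is 81 − 61 = 20.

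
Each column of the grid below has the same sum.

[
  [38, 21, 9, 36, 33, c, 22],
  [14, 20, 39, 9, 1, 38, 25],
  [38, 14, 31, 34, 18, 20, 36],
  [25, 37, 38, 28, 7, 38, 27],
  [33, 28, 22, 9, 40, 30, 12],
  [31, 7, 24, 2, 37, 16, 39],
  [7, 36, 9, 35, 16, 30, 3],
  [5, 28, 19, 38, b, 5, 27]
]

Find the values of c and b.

Column 4 sums to 191 and so does column 7; that's the common total.
In column 6 the known cells total 177, leaving 191 − 177 = 14.
In column 5 the known cells total 152, leaving 191 − 152 = 39.

c = 14, b = 39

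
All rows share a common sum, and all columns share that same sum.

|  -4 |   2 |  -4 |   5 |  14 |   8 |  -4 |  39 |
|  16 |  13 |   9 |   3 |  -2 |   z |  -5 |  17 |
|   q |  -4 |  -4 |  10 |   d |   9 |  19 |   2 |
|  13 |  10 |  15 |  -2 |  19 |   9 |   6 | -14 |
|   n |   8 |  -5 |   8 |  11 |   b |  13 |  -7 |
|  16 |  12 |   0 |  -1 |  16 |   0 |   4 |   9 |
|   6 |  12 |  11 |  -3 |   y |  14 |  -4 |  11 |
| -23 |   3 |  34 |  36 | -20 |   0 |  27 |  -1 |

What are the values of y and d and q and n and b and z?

Rows 1 and 4 both sum to 56, so that's the common total.
Row 2: 16 + 13 + 9 + 3 − 2 − 5 + 17 = 51, so its missing entry is 56 − 51 = 5.
Row 7: 6 + 12 + 11 − 3 + 14 − 4 + 11 = 47, so its missing entry is 56 − 47 = 9.
Column 5: 14 − 2 + 19 + 11 + 16 + 9 − 20 = 47, so its missing entry is 56 − 47 = 9.
Row 3: -4 − 4 + 10 + 9 + 9 + 19 + 2 = 41, so its missing entry is 56 − 41 = 15.
Column 1: -4 + 16 + 15 + 13 + 16 + 6 − 23 = 39, so its missing entry is 56 − 39 = 17.
Row 5: 17 + 8 − 5 + 8 + 11 + 13 − 7 = 45, so its missing entry is 56 − 45 = 11.

y = 9, d = 9, q = 15, n = 17, b = 11, z = 5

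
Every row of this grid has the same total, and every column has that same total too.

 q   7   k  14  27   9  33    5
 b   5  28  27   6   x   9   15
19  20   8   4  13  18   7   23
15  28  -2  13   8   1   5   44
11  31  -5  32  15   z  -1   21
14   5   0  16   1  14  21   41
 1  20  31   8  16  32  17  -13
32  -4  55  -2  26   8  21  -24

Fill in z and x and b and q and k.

z = 8, x = 22, b = 0, q = 20, k = -3

Rows 3 and 4 both sum to 112, so that's the common total.
Column 3 has 28 + 8 − 2 − 5 + 0 + 31 + 55 = 115; the blank must be 112 − 115 = -3.
Row 1 has 7 − 3 + 14 + 27 + 9 + 33 + 5 = 92; the blank must be 112 − 92 = 20.
Row 5 has 11 + 31 − 5 + 32 + 15 − 1 + 21 = 104; the blank must be 112 − 104 = 8.
Column 6 has 9 + 18 + 1 + 8 + 14 + 32 + 8 = 90; the blank must be 112 − 90 = 22.
Row 2 has 5 + 28 + 27 + 6 + 22 + 9 + 15 = 112; the blank must be 112 − 112 = 0.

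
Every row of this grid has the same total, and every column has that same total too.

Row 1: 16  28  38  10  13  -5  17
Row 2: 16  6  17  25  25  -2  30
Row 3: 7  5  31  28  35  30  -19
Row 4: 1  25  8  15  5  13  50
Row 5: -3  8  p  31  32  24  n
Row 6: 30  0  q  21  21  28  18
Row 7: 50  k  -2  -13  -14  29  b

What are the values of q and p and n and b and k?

q = -1, p = 26, n = -1, b = 22, k = 45

Rows 1 and 2 both sum to 117, so that's the common total.
Column 2 has 28 + 6 + 5 + 25 + 8 + 0 = 72; the blank must be 117 − 72 = 45.
Row 7 has 50 + 45 − 2 − 13 − 14 + 29 = 95; the blank must be 117 − 95 = 22.
Column 7 has 17 + 30 − 19 + 50 + 18 + 22 = 118; the blank must be 117 − 118 = -1.
Row 5 has -3 + 8 + 31 + 32 + 24 − 1 = 91; the blank must be 117 − 91 = 26.
Row 6 has 30 + 0 + 21 + 21 + 28 + 18 = 118; the blank must be 117 − 118 = -1.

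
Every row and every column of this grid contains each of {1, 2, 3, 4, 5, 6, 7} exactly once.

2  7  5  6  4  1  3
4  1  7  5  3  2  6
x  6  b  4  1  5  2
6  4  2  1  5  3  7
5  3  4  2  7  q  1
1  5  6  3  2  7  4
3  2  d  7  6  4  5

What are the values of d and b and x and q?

d = 1, b = 3, x = 7, q = 6

At (row 5, col 6): row 5 already has {1, 2, 3, 4, 5, 7}, so the value is 6.
For row 7, column 3: row 7 already has {2, 3, 4, 5, 6, 7}; that leaves 1.
Cell (3,1): column 1 already has {1, 2, 3, 4, 5, 6} → 7.
Cell (3,3): row 3 already has {1, 2, 4, 5, 6, 7} → 3.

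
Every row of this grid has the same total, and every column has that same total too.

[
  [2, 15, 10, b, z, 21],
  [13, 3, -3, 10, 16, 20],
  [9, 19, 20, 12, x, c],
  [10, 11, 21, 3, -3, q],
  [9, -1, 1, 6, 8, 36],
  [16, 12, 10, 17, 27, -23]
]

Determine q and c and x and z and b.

Rows 2 and 5 both sum to 59, so that's the common total.
Column 4: 10 + 12 + 3 + 6 + 17 = 48, so its missing entry is 59 − 48 = 11.
Row 1: 2 + 15 + 10 + 11 + 21 = 59, so its missing entry is 59 − 59 = 0.
Column 5: 0 + 16 − 3 + 8 + 27 = 48, so its missing entry is 59 − 48 = 11.
Row 3: 9 + 19 + 20 + 12 + 11 = 71, so its missing entry is 59 − 71 = -12.
Row 4: 10 + 11 + 21 + 3 − 3 = 42, so its missing entry is 59 − 42 = 17.

q = 17, c = -12, x = 11, z = 0, b = 11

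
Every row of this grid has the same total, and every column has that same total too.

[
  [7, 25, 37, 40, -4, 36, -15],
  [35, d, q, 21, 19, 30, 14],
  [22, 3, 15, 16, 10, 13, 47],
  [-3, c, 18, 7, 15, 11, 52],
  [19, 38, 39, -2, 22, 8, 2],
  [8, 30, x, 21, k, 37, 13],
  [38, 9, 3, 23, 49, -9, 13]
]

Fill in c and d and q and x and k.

Rows 1 and 3 both sum to 126, so that's the common total.
Row 4 has -3 + 18 + 7 + 15 + 11 + 52 = 100; the blank must be 126 − 100 = 26.
Column 2 has 25 + 3 + 26 + 38 + 30 + 9 = 131; the blank must be 126 − 131 = -5.
Row 2 has 35 − 5 + 21 + 19 + 30 + 14 = 114; the blank must be 126 − 114 = 12.
Column 5 has -4 + 19 + 10 + 15 + 22 + 49 = 111; the blank must be 126 − 111 = 15.
Row 6 has 8 + 30 + 21 + 15 + 37 + 13 = 124; the blank must be 126 − 124 = 2.

c = 26, d = -5, q = 12, x = 2, k = 15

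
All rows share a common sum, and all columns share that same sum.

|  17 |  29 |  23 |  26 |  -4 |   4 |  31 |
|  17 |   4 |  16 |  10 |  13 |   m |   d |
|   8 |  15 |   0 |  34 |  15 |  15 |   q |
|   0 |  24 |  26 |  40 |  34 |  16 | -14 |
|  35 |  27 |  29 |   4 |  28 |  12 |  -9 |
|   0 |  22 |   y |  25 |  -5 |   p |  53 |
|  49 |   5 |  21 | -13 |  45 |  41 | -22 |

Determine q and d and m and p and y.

Rows 1 and 4 both sum to 126, so that's the common total.
Row 3: 8 + 15 + 0 + 34 + 15 + 15 = 87, so its missing entry is 126 − 87 = 39.
Column 7: 31 + 39 − 14 − 9 + 53 − 22 = 78, so its missing entry is 126 − 78 = 48.
Row 2: 17 + 4 + 16 + 10 + 13 + 48 = 108, so its missing entry is 126 − 108 = 18.
Column 6: 4 + 18 + 15 + 16 + 12 + 41 = 106, so its missing entry is 126 − 106 = 20.
Row 6: 0 + 22 + 25 − 5 + 20 + 53 = 115, so its missing entry is 126 − 115 = 11.

q = 39, d = 48, m = 18, p = 20, y = 11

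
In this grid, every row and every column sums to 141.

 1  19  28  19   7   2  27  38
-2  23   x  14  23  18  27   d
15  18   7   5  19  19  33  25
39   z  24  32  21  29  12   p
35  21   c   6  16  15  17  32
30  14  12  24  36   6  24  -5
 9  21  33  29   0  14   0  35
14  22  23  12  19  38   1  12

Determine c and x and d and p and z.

The known cells in column 2 total 138, leaving 141 − 138 = 3 for the blank.
The known cells in row 4 total 160, leaving 141 − 160 = -19 for the blank.
The known cells in row 5 total 142, leaving 141 − 142 = -1 for the blank.
The known cells in column 3 total 126, leaving 141 − 126 = 15 for the blank.
The known cells in row 2 total 118, leaving 141 − 118 = 23 for the blank.

c = -1, x = 15, d = 23, p = -19, z = 3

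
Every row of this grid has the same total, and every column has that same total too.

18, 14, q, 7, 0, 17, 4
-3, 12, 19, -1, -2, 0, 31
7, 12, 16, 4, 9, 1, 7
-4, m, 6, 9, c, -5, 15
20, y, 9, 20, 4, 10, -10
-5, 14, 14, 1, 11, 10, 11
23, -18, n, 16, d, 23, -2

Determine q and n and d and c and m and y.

q = -4, n = -4, d = 18, c = 16, m = 19, y = 3

Rows 2 and 3 both sum to 56, so that's the common total.
The known cells in row 1 total 60, leaving 56 − 60 = -4 for the blank.
The known cells in column 3 total 60, leaving 56 − 60 = -4 for the blank.
The known cells in row 7 total 38, leaving 56 − 38 = 18 for the blank.
The known cells in column 5 total 40, leaving 56 − 40 = 16 for the blank.
The known cells in row 4 total 37, leaving 56 − 37 = 19 for the blank.
The known cells in row 5 total 53, leaving 56 − 53 = 3 for the blank.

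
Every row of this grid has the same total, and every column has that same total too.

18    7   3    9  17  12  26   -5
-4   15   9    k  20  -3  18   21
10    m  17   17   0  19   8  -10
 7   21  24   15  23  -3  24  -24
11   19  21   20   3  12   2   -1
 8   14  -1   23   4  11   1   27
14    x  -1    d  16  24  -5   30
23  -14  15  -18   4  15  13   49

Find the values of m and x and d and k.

m = 26, x = -1, d = 10, k = 11

Rows 1 and 4 both sum to 87, so that's the common total.
The known cells in row 2 total 76, leaving 87 − 76 = 11 for the blank.
The known cells in column 4 total 77, leaving 87 − 77 = 10 for the blank.
The known cells in row 7 total 88, leaving 87 − 88 = -1 for the blank.
The known cells in row 3 total 61, leaving 87 − 61 = 26 for the blank.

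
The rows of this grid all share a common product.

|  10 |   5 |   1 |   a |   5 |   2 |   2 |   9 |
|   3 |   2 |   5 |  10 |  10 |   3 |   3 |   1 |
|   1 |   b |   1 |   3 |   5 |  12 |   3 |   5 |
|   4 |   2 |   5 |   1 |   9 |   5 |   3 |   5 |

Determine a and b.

a = 3, b = 10

Rows 2 and 4 each multiply to 27000, so every row has product 27000.
Row 1: 10×5×1×5×2×2×9 = 9000, so the missing entry is 27000 ÷ 9000 = 3.
Row 3: 1×1×3×5×12×3×5 = 2700, so the missing entry is 27000 ÷ 2700 = 10.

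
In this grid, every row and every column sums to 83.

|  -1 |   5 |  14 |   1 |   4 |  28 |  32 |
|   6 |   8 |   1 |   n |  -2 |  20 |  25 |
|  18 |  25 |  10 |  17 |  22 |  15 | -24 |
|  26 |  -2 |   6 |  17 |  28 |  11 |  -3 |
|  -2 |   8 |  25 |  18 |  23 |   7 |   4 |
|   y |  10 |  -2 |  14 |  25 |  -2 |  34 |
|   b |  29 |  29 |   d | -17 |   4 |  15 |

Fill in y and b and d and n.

Row 2: 6 + 8 + 1 − 2 + 20 + 25 = 58, so its missing entry is 83 − 58 = 25.
Column 4: 1 + 25 + 17 + 17 + 18 + 14 = 92, so its missing entry is 83 − 92 = -9.
Row 6: 10 − 2 + 14 + 25 − 2 + 34 = 79, so its missing entry is 83 − 79 = 4.
Row 7: 29 + 29 − 9 − 17 + 4 + 15 = 51, so its missing entry is 83 − 51 = 32.

y = 4, b = 32, d = -9, n = 25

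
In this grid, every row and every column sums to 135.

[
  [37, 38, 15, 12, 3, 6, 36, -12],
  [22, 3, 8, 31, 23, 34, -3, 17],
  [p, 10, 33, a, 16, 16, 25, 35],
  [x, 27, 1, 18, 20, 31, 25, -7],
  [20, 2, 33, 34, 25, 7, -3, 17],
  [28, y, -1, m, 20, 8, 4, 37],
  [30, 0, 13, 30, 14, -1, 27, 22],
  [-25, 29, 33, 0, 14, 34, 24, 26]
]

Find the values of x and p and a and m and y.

x = 20, p = 3, a = -3, m = 13, y = 26

Column 2 has 38 + 3 + 10 + 27 + 2 + 0 + 29 = 109; the blank must be 135 − 109 = 26.
Row 4 has 27 + 1 + 18 + 20 + 31 + 25 − 7 = 115; the blank must be 135 − 115 = 20.
Column 1 has 37 + 22 + 20 + 20 + 28 + 30 − 25 = 132; the blank must be 135 − 132 = 3.
Row 3 has 3 + 10 + 33 + 16 + 16 + 25 + 35 = 138; the blank must be 135 − 138 = -3.
Row 6 has 28 + 26 − 1 + 20 + 8 + 4 + 37 = 122; the blank must be 135 − 122 = 13.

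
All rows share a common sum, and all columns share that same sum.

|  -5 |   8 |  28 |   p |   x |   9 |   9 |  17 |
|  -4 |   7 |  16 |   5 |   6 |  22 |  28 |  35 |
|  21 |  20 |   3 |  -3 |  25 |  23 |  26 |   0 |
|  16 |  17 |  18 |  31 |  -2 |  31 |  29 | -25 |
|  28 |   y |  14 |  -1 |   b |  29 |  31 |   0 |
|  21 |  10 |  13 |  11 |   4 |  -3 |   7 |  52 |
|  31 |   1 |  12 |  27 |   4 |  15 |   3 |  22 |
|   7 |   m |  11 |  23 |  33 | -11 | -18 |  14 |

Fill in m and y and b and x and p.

Rows 2 and 3 both sum to 115, so that's the common total.
The known cells in row 8 total 59, leaving 115 − 59 = 56 for the blank.
The known cells in column 4 total 93, leaving 115 − 93 = 22 for the blank.
The known cells in row 1 total 88, leaving 115 − 88 = 27 for the blank.
The known cells in column 5 total 97, leaving 115 − 97 = 18 for the blank.
The known cells in row 5 total 119, leaving 115 − 119 = -4 for the blank.

m = 56, y = -4, b = 18, x = 27, p = 22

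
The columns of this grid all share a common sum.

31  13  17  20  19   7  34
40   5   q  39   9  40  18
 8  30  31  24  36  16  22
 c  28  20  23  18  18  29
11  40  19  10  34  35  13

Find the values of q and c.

Columns 5 and 7 both add up to 116, so every column sums to 116.
Column 3: 17 + 31 + 20 + 19 = 87, so the missing entry is 116 − 87 = 29.
Column 1: 31 + 40 + 8 + 11 = 90, so the missing entry is 116 − 90 = 26.

q = 29, c = 26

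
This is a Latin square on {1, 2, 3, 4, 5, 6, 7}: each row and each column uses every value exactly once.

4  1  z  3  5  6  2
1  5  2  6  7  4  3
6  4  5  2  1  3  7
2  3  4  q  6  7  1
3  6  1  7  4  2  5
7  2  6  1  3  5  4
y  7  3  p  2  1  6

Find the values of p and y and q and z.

p = 4, y = 5, q = 5, z = 7

Cell (1,3): row 1 already has {1, 2, 3, 4, 5, 6} → 7.
Cell (4,4): row 4 already has {1, 2, 3, 4, 6, 7} → 5.
At (row 7, col 4): column 4 already has {1, 2, 3, 5, 6, 7}, so the value is 4.
At (row 7, col 1): row 7 already has {1, 2, 3, 4, 6, 7}, so the value is 5.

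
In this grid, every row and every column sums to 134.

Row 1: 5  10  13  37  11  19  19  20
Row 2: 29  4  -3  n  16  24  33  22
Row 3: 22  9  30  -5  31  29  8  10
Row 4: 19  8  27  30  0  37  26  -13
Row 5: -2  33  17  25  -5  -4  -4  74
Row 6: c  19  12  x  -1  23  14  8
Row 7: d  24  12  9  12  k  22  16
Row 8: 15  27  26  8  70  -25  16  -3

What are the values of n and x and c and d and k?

Column 6 has 19 + 24 + 29 + 37 − 4 + 23 − 25 = 103; the blank must be 134 − 103 = 31.
Row 7 has 24 + 12 + 9 + 12 + 31 + 22 + 16 = 126; the blank must be 134 − 126 = 8.
Column 1 has 5 + 29 + 22 + 19 − 2 + 8 + 15 = 96; the blank must be 134 − 96 = 38.
Row 6 has 38 + 19 + 12 − 1 + 23 + 14 + 8 = 113; the blank must be 134 − 113 = 21.
Row 2 has 29 + 4 − 3 + 16 + 24 + 33 + 22 = 125; the blank must be 134 − 125 = 9.

n = 9, x = 21, c = 38, d = 8, k = 31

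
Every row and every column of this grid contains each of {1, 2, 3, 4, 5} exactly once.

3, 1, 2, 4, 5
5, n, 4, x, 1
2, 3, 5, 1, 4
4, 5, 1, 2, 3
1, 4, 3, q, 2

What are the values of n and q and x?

n = 2, q = 5, x = 3

At (row 2, col 2): column 2 already has {1, 3, 4, 5}, so the value is 2.
Cell (2,4): row 2 already has {1, 2, 4, 5} → 3.
For row 5, column 4: row 5 already has {1, 2, 3, 4}; that leaves 5.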